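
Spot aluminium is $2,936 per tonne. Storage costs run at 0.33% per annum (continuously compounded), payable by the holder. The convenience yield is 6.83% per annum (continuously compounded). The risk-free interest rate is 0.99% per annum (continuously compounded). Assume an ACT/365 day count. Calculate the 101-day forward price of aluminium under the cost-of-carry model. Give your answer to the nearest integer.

$2,892 per tonne

Net carry = r + u − y = 0.0099 + 0.0033 − 0.0683 = -0.0551
F = S·e^((r+u−y)T) = 2936 · e^(-0.0551 × 101/365) = 2936 · e^-0.015247
= 2936 × 0.984869 = $2,892 per tonne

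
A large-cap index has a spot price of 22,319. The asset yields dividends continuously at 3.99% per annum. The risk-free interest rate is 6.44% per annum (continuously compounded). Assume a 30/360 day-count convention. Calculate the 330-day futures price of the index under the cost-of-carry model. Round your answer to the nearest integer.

F = S·e^((r − q)T) = 22319 · e^((0.0644 − 0.0399) × 330/360)
= 22319 · e^0.022458 = 22319 × 1.022712
F = 22,826

22,826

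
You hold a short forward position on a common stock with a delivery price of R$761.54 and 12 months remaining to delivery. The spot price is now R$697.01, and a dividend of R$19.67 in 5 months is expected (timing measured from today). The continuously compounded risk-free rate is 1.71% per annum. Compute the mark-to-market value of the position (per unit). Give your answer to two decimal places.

R$71.15

PV(remaining dividends) I = 19.67·e^(−0.0171·5/12) = 19.5303
Current forward F = (S − I)·e^(rT) = (697.01 − 19.5303)·e^(0.0171·12/12) = 677.4797 × 1.017247 = 689.1642
Value (long) = (F − K)·e^(−rT) = (689.1642 − 761.54) × 0.983045 = -71.1487
Short position value = −(long value) = R$71.15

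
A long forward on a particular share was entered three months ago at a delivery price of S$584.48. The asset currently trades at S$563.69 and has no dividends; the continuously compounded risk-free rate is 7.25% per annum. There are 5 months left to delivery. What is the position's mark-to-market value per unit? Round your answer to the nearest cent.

Current fair forward for the remaining 5 months: F = S·e^(r·T), r = 0.0725
F = 563.69 · e^(0.0725 × 5/12) = 563.69 × 1.030669 = 580.9778
Value of long forward = (F − K)·e^(−rT) = (580.9778 − 584.48) · e^(−0.0725·5/12)
= -3.5022 × 0.970243 = -3.40

-S$3.40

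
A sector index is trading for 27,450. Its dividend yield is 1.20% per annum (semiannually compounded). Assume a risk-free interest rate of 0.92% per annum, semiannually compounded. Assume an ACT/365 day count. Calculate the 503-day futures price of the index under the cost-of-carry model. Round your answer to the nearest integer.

F = S · (1+r/2)^(2T) / (1+q/2)^(2T)
= 27450 × 1.012730 / 1.016624 = 27450 × 0.996170
F = 27,345

27,345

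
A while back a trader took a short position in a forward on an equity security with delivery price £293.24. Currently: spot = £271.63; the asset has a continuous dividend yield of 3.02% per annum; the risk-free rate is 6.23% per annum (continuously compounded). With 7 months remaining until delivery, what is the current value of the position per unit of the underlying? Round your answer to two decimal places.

Current fair forward for the remaining 7 months: F = S·e^((r − q)·T), (r − q) = 0.0623 − 0.0302 = 0.0321
F = 271.63 · e^(0.0321 × 7/12) = 271.63 × 1.018901 = 276.7641
Value of long forward = (F − K)·e^(−rT) = (276.7641 − 293.24) · e^(−0.0623·7/12)
= -16.4759 × 0.964311 = -15.89
Short position value = −(long value) = £15.89

£15.89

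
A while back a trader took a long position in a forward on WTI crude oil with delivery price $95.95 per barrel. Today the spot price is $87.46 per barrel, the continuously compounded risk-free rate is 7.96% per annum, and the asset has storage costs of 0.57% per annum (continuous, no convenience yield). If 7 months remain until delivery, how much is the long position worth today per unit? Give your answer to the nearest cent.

-$3.85 per barrel

Current fair forward for the remaining 7 months: F = S·e^((r + u)·T), (r + u) = 0.0796 + 0.0057 = 0.0853
F = 87.46 · e^(0.0853 × 7/12) = 87.46 × 1.051017 = 91.9219
Value of long forward = (F − K)·e^(−rT) = (91.9219 − 95.95) · e^(−0.0796·7/12)
= -4.0281 × 0.954628 = -3.85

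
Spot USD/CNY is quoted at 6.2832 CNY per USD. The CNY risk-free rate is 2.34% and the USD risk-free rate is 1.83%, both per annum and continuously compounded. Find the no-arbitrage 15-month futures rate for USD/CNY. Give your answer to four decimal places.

F = S·e^((r_CNY − r_USD)T) = 6.2832 · e^((0.0234 − 0.0183) × 15/12)
= 6.2832 · e^0.006375 = 6.2832 × 1.006395
F = 6.3234 CNY per USD

6.3234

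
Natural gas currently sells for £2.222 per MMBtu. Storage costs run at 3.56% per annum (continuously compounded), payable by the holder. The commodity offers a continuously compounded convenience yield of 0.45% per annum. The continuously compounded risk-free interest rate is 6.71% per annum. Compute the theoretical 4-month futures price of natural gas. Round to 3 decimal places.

Net carry = r + u − y = 0.0671 + 0.0356 − 0.0045 = 0.0982
F = S·e^((r+u−y)T) = 2.222 · e^(0.0982 × 4/12) = 2.222 · e^0.032733
= 2.222 × 1.033275 = £2.296 per MMBtu

£2.296 per MMBtu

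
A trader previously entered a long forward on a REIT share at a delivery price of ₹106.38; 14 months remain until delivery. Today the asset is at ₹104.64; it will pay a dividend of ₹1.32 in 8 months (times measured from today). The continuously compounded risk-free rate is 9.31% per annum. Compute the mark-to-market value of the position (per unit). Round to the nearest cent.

₹7.97

PV(remaining dividends) I = 1.32·e^(−0.0931·8/12) = 1.2406
Current forward F = (S − I)·e^(rT) = (104.64 − 1.2406)·e^(0.0931·14/12) = 103.3994 × 1.114735 = 115.2629
Value (long) = (F − K)·e^(−rT) = (115.2629 − 106.38) × 0.897074 = 7.9686
Value = ₹7.97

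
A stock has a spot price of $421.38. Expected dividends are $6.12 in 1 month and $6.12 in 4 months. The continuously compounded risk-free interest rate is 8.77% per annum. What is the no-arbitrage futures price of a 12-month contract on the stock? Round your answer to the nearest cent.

$446.88

PV(dividends) I = 6.12·e^(−0.0877·1/12) + 6.12·e^(−0.0877·4/12)
I = 6.0754 + 5.9437 = 12.0191
F = (S − I)·e^(rT) = (421.38 − 12.0191) · e^(0.0877·12/12)
= 409.3609 · e^0.087700 = 409.3609 × 1.091661 = $446.88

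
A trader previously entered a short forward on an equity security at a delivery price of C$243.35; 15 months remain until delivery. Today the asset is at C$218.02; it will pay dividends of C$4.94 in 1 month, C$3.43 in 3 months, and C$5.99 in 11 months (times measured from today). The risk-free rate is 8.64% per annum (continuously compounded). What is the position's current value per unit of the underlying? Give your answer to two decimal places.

C$14.21

PV(remaining dividends) I = 4.94·e^(−0.0864·1/12) + 3.43·e^(−0.0864·3/12) + 5.99·e^(−0.0864·11/12) = 13.7952
Current forward F = (S − I)·e^(rT) = (218.02 − 13.7952)·e^(0.0864·15/12) = 204.2248 × 1.114048 = 227.5162
Value (long) = (F − K)·e^(−rT) = (227.5162 − 243.35) × 0.897628 = -14.2129
Short position value = −(long value) = C$14.21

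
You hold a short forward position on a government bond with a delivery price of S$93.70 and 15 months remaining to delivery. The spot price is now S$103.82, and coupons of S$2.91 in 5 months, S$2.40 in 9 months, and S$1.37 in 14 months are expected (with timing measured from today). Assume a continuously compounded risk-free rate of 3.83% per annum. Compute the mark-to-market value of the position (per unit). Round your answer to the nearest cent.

PV(remaining coupons) I = 2.91·e^(−0.0383·5/12) + 2.40·e^(−0.0383·9/12) + 1.37·e^(−0.0383·14/12) = 6.5061
Current forward F = (S − I)·e^(rT) = (103.82 − 6.5061)·e^(0.0383·15/12) = 97.3139 × 1.049040 = 102.0862
Value (long) = (F − K)·e^(−rT) = (102.0862 − 93.70) × 0.953253 = 7.9942
Short position value = −(long value) = -S$7.99

-S$7.99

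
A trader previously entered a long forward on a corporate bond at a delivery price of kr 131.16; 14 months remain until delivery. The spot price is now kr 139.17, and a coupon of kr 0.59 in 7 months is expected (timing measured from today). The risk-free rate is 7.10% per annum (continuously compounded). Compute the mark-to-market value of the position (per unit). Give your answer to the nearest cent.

kr 17.87

PV(remaining coupons) I = 0.59·e^(−0.0710·7/12) = 0.5661
Current forward F = (S − I)·e^(rT) = (139.17 − 0.5661)·e^(0.0710·14/12) = 138.6039 × 1.086361 = 150.5739
Value (long) = (F − K)·e^(−rT) = (150.5739 − 131.16) × 0.920505 = 17.8706
Value = kr 17.87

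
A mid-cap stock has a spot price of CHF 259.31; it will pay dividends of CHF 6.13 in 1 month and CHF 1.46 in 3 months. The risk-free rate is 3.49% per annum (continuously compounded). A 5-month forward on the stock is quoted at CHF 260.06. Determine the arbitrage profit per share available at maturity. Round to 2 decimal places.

CHF 4.62 per share

PV(dividends) I = 6.13·e^(−0.0349·1/12) + 1.46·e^(−0.0349·3/12) = 7.5595
Fair forward F* = (S − I)·e^(rT) = (259.31 − 7.5595)·e^0.014542 = 251.7505 × 1.014648 = 255.4381
Market CHF 260.06 > fair 255.4381: forward overpriced → cash-and-carry (borrow at r, buy the stock and collect the dividends, short the forward).
Profit at T = |F_mkt − F*| = |260.06 − 255.4381| = CHF 4.62 per share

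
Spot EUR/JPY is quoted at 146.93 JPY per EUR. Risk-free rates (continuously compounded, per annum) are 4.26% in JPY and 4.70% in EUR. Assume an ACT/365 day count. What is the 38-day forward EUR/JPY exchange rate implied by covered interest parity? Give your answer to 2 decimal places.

146.86

F = S·e^((r_JPY − r_EUR)T) = 146.93 · e^((0.0426 − 0.0470) × 38/365)
= 146.93 · e^-0.000458 = 146.93 × 0.999542
F = 146.86 JPY per EUR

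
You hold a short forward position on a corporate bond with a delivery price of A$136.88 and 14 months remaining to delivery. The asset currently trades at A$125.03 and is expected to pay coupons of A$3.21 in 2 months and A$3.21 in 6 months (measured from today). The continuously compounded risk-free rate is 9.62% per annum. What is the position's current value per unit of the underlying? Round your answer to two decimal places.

A$3.54

PV(remaining coupons) I = 3.21·e^(−0.0962·2/12) + 3.21·e^(−0.0962·6/12) = 6.2182
Current forward F = (S − I)·e^(rT) = (125.03 − 6.2182)·e^(0.0962·14/12) = 118.8118 × 1.118774 = 132.9236
Value (long) = (F − K)·e^(−rT) = (132.9236 − 136.88) × 0.893836 = -3.5364
Short position value = −(long value) = A$3.54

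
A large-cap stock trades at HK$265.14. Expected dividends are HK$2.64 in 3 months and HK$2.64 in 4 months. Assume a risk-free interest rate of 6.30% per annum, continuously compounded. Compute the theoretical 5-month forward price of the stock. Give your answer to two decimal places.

PV(dividends) I = 2.64·e^(−0.0630·3/12) + 2.64·e^(−0.0630·4/12)
I = 2.5987 + 2.5851 = 5.1838
F = (S − I)·e^(rT) = (265.14 − 5.1838) · e^(0.0630·5/12)
= 259.9562 · e^0.026250 = 259.9562 × 1.026598 = HK$266.87

HK$266.87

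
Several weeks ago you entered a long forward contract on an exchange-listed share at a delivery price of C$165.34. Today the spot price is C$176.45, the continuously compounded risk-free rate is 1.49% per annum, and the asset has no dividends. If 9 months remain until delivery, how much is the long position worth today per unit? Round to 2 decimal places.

Current fair forward for the remaining 9 months: F = S·e^(r·T), r = 0.0149
F = 176.45 · e^(0.0149 × 9/12) = 176.45 × 1.011238 = 178.4329
Value of long forward = (F − K)·e^(−rT) = (178.4329 − 165.34) · e^(−0.0149·9/12)
= 13.0929 × 0.988887 = 12.95

C$12.95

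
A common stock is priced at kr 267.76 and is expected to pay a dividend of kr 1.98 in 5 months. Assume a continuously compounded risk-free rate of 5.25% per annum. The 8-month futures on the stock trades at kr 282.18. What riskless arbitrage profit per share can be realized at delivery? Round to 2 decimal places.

kr 6.89 per share

PV(dividends) I = 1.98·e^(−0.0525·5/12) = 1.9372
Fair futures F* = (S − I)·e^(rT) = (267.76 − 1.9372)·e^0.035000 = 265.8228 × 1.035620 = 275.2914
Market kr 282.18 > fair 275.2914: forward overpriced → cash-and-carry (borrow at r, buy the stock and collect the dividends, short the forward).
Profit at T = |F_mkt − F*| = |282.18 − 275.2914| = kr 6.89 per share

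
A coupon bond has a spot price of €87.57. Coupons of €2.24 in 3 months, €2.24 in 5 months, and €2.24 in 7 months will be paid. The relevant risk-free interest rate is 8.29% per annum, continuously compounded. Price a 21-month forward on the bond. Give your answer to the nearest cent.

€93.74

PV(coupons) I = 2.24·e^(−0.0829·3/12) + 2.24·e^(−0.0829·5/12) + 2.24·e^(−0.0829·7/12)
I = 2.1941 + 2.1639 + 2.1343 = 6.4923
F = (S − I)·e^(rT) = (87.57 − 6.4923) · e^(0.0829·21/12)
= 81.0777 · e^0.145075 = 81.0777 × 1.156126 = €93.74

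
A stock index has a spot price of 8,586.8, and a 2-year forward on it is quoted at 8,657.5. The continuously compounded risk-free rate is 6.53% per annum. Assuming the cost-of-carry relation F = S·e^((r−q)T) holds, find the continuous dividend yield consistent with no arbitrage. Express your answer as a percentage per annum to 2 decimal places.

6.12%

From F = S·e^((r−q)T): (r − q) = ln(F/S)/T
ln(8657.5/8586.8) = ln(1.008234) = 0.008200
(r − q) = 0.008200 / (2) = 0.004100
q = r − ln(F/S)/T = 0.0653 − 0.004100 = 0.061200
q = 6.12%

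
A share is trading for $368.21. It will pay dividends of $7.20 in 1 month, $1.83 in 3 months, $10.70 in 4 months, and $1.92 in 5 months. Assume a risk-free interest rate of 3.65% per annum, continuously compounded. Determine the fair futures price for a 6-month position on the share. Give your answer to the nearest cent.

PV(dividends) I = 7.20·e^(−0.0365·1/12) + 1.83·e^(−0.0365·3/12) + 10.70·e^(−0.0365·4/12) + 1.92·e^(−0.0365·5/12)
I = 7.1781 + 1.8134 + 10.5706 + 1.8910 = 21.4531
F = (S − I)·e^(rT) = (368.21 − 21.4531) · e^(0.0365·6/12)
= 346.7569 · e^0.018250 = 346.7569 × 1.018418 = $353.14

$353.14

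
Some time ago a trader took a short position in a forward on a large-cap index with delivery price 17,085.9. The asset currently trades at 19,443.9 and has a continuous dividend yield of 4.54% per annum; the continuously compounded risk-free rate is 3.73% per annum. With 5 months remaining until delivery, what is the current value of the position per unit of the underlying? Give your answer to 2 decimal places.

-2257.13

Current fair forward for the remaining 5 months: F = S·e^((r − q)·T), (r − q) = 0.0373 − 0.0454 = -0.0081
F = 19443.9 · e^(-0.0081 × 5/12) = 19443.9 × 0.99663069 = 19378.3875
Value of long forward = (F − K)·e^(−rT) = (19378.3875 − 17085.9) · e^(−0.0373·5/12)
= 2292.4875 × 0.98457848 = 2257.13
Short position value = −(long value) = -2257.13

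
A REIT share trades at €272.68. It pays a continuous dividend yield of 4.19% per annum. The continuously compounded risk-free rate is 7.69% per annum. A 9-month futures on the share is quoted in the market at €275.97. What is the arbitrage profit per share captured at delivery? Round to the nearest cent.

Fair futures: F* = S·e^(carry·T), with carry = (r − q) = 0.0769 − 0.0419 = 0.0350
F* = 272.68 · e^(0.0350 × 9/12) = 272.68 · e^0.026250 = 272.68 × 1.026598 = €279.9327
Market €275.97 < fair €279.9327: forward underpriced → reverse cash-and-carry (short spot, go long the forward).
At maturity, profit = |F_mkt − F*| = |275.97 − 279.9327| = €3.96 per share

€3.96 per share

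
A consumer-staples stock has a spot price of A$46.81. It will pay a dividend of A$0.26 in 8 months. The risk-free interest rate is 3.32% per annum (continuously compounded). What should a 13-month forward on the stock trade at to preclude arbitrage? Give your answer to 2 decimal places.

A$48.26

PV(dividends) I = 0.26·e^(−0.0332·8/12)
I = 0.2543
F = (S − I)·e^(rT) = (46.81 − 0.2543) · e^(0.0332·13/12)
= 46.5557 · e^0.035967 = 46.5557 × 1.036622 = A$48.26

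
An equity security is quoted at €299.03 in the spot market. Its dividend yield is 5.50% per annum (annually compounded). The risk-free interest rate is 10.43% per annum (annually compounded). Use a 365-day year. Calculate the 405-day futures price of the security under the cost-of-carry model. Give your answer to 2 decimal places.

€314.57

F = S · (1+r)^T / (1+q)^T
= 299.03 × 1.116372 / 1.061208 = 299.03 × 1.051982
F = €314.57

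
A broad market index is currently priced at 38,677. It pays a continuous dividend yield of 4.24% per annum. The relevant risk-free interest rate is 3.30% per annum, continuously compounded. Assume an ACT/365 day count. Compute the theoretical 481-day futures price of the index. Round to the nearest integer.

F = S·e^((r − q)T) = 38677 · e^((0.0330 − 0.0424) × 481/365)
= 38677 · e^-0.012387 = 38677 × 0.987689
F = 38,201

38,201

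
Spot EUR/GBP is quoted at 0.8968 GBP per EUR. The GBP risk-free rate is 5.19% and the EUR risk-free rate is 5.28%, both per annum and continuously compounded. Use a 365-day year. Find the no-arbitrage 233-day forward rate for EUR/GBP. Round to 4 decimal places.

F = S·e^((r_GBP − r_EUR)T) = 0.8968 · e^((0.0519 − 0.0528) × 233/365)
= 0.8968 · e^-0.000575 = 0.8968 × 0.999425
F = 0.8963 GBP per EUR

0.8963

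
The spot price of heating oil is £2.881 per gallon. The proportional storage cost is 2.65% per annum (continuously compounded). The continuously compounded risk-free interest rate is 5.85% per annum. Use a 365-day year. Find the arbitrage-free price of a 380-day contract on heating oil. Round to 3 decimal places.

£3.148 per gallon

Net carry = r + u − y = 0.0585 + 0.0265 − 0.0000 = 0.0850
F = S·e^((r+u−y)T) = 2.881 · e^(0.0850 × 380/365) = 2.881 · e^0.088493
= 2.881 × 1.092527 = £3.148 per gallon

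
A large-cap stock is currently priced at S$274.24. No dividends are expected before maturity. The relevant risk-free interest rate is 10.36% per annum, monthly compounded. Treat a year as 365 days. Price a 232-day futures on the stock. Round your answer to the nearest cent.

F = S · (1+r/12)^(12T)
= 274.24 × 1.067765
F = S$292.82

S$292.82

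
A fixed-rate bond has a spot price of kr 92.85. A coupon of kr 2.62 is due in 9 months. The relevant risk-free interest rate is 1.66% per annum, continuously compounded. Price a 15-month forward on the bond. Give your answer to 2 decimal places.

PV(coupons) I = 2.62·e^(−0.0166·9/12)
I = 2.5876
F = (S − I)·e^(rT) = (92.85 − 2.5876) · e^(0.0166·15/12)
= 90.2624 · e^0.020750 = 90.2624 × 1.020967 = kr 92.15

kr 92.15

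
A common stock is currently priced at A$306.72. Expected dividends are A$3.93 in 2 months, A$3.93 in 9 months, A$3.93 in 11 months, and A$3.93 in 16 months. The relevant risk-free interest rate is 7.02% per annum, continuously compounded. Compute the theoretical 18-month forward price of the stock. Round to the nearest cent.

PV(dividends) I = 3.93·e^(−0.0702·2/12) + 3.93·e^(−0.0702·9/12) + 3.93·e^(−0.0702·11/12) + 3.93·e^(−0.0702·16/12)
I = 3.8843 + 3.7284 + 3.6851 + 3.5788 = 14.8766
F = (S − I)·e^(rT) = (306.72 − 14.8766) · e^(0.0702·18/12)
= 291.8434 · e^0.105300 = 291.8434 × 1.111044 = A$324.25

A$324.25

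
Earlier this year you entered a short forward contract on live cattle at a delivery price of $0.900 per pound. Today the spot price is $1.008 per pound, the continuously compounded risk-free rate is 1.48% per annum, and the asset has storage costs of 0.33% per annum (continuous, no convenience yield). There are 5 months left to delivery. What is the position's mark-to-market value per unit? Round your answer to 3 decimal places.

-$0.115 per pound

Current fair forward for the remaining 5 months: F = S·e^((r + u)·T), (r + u) = 0.0148 + 0.0033 = 0.0181
F = 1.008 · e^(0.0181 × 5/12) = 1.008 × 1.007570 = 1.0156
Value of long forward = (F − K)·e^(−rT) = (1.0156 − 0.900) · e^(−0.0148·5/12)
= 0.1156 × 0.993852 = 0.115
Short position value = −(long value) = -$0.115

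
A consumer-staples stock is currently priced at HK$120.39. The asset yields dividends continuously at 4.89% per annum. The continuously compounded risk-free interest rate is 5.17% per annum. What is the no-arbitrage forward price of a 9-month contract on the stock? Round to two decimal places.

F = S·e^((r − q)T) = 120.39 · e^((0.0517 − 0.0489) × 9/12)
= 120.39 · e^0.002100 = 120.39 × 1.002102
F = HK$120.64

HK$120.64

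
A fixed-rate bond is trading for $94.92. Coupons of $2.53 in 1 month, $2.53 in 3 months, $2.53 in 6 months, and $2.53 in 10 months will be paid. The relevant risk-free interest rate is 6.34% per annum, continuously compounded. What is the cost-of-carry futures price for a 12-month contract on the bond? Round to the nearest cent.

PV(coupons) I = 2.53·e^(−0.0634·1/12) + 2.53·e^(−0.0634·3/12) + 2.53·e^(−0.0634·6/12) + 2.53·e^(−0.0634·10/12)
I = 2.5167 + 2.4902 + 2.4511 + 2.3998 = 9.8578
F = (S − I)·e^(rT) = (94.92 − 9.8578) · e^(0.0634·12/12)
= 85.0622 · e^0.063400 = 85.0622 × 1.065453 = $90.63

$90.63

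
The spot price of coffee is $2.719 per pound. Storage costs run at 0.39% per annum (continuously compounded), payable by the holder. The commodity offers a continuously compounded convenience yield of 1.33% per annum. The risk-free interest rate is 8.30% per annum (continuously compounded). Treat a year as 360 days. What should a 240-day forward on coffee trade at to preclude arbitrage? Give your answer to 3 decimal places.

Net carry = r + u − y = 0.0830 + 0.0039 − 0.0133 = 0.0736
F = S·e^((r+u−y)T) = 2.719 · e^(0.0736 × 240/360) = 2.719 · e^0.049067
= 2.719 × 1.050291 = $2.856 per pound

$2.856 per pound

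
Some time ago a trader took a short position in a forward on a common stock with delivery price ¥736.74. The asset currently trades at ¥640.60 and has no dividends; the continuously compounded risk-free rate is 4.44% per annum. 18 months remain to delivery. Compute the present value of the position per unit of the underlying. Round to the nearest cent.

¥48.67

Current fair forward for the remaining 18 months: F = S·e^(r·T), r = 0.0444
F = 640.60 · e^(0.0444 × 18/12) = 640.60 × 1.068868 = 684.7168
Value of long forward = (F − K)·e^(−rT) = (684.7168 − 736.74) · e^(−0.0444·18/12)
= -52.0232 × 0.935569 = -48.67
Short position value = −(long value) = ¥48.67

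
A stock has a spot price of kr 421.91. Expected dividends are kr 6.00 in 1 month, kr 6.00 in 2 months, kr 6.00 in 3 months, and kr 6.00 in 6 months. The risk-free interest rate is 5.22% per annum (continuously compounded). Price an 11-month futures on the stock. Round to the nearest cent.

kr 417.74

PV(dividends) I = 6.00·e^(−0.0522·1/12) + 6.00·e^(−0.0522·2/12) + 6.00·e^(−0.0522·3/12) + 6.00·e^(−0.0522·6/12)
I = 5.9740 + 5.9480 + 5.9222 + 5.8454 = 23.6896
F = (S − I)·e^(rT) = (421.91 − 23.6896) · e^(0.0522·11/12)
= 398.2204 · e^0.047850 = 398.2204 × 1.049013 = kr 417.74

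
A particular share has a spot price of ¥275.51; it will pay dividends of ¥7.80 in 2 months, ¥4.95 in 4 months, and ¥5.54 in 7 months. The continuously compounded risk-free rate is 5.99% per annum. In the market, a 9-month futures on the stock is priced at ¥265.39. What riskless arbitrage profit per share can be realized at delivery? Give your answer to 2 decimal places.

PV(dividends) I = 7.80·e^(−0.0599·2/12) + 4.95·e^(−0.0599·4/12) + 5.54·e^(−0.0599·7/12) = 17.9244
Fair futures F* = (S − I)·e^(rT) = (275.51 − 17.9244)·e^0.044925 = 257.5856 × 1.045949 = 269.4214
Market ¥265.39 < fair 269.4214: forward underpriced → reverse cash-and-carry (short the stock, invest proceeds at r, pay the dividends, go long the forward).
Profit at T = |F_mkt − F*| = |265.39 − 269.4214| = ¥4.03 per share

¥4.03 per share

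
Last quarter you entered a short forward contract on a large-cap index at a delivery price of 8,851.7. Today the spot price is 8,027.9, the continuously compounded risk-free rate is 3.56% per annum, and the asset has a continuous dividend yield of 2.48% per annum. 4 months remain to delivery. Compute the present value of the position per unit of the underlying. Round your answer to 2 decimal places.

785.47

Current fair forward for the remaining 4 months: F = S·e^((r − q)·T), (r − q) = 0.0356 − 0.0248 = 0.0108
F = 8027.9 · e^(0.0108 × 4/12) = 8027.9 × 1.00360649 = 8056.8525
Value of long forward = (F − K)·e^(−rT) = (8056.8525 − 8851.7) · e^(−0.0356·4/12)
= -794.8475 × 0.98820346 = -785.47
Short position value = −(long value) = 785.47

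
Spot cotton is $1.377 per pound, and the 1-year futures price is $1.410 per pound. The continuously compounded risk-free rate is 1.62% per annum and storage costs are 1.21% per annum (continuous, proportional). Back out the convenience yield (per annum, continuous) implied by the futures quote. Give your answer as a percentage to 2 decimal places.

F = S·e^((r+u−y)T) ⇒ (r+u−y) = ln(F/S)/T
ln(1.410/1.377) = 0.023682; /T ⇒ 0.023682
y = r + u − ln(F/S)/T = 0.0162 + 0.0121 − 0.023682 = 0.004618
y = 0.46%

0.46%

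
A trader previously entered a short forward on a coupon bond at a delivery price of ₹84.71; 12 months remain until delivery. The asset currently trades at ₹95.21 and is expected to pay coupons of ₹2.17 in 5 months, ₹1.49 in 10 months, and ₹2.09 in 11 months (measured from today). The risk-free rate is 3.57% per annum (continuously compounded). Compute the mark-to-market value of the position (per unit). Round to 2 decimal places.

-₹7.86

PV(remaining coupons) I = 2.17·e^(−0.0357·5/12) + 1.49·e^(−0.0357·10/12) + 2.09·e^(−0.0357·11/12) = 5.6070
Current forward F = (S − I)·e^(rT) = (95.21 − 5.6070)·e^(0.0357·12/12) = 89.6030 × 1.036345 = 92.8596
Value (long) = (F − K)·e^(−rT) = (92.8596 − 84.71) × 0.964930 = 7.8638
Short position value = −(long value) = -₹7.86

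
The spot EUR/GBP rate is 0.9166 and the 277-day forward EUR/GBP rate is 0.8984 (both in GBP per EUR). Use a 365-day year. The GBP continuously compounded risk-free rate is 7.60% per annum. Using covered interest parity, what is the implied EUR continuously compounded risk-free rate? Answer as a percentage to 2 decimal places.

F = S·e^((r_GBP − r_EUR)T) ⇒ r_EUR = r_GBP − ln(F/S)/T
ln(0.8984/0.9166) = -0.020056; /(277/365) = -0.026428
r_EUR = 0.0760 + 0.026428 = 0.102428
r_EUR = 10.24%

10.24%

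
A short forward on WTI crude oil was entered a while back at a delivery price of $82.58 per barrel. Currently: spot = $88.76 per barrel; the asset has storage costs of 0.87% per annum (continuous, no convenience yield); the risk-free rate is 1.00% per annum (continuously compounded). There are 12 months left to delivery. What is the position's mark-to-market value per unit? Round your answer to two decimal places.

-$7.78 per barrel

Current fair forward for the remaining 12 months: F = S·e^((r + u)·T), (r + u) = 0.0100 + 0.0087 = 0.0187
F = 88.76 · e^(0.0187 × 12/12) = 88.76 × 1.018876 = 90.4354
Value of long forward = (F − K)·e^(−rT) = (90.4354 − 82.58) · e^(−0.0100·12/12)
= 7.8554 × 0.990050 = 7.78
Short position value = −(long value) = -$7.78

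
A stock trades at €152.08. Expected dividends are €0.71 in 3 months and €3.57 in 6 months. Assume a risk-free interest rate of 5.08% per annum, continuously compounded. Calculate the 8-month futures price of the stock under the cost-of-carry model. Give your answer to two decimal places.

€152.99

PV(dividends) I = 0.71·e^(−0.0508·3/12) + 3.57·e^(−0.0508·6/12)
I = 0.7010 + 3.4805 = 4.1815
F = (S − I)·e^(rT) = (152.08 − 4.1815) · e^(0.0508·8/12)
= 147.8985 · e^0.033867 = 147.8985 × 1.034447 = €152.99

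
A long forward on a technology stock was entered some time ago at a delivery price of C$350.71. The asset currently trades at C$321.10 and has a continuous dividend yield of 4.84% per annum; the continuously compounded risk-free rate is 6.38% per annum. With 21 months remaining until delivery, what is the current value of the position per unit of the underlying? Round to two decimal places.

Current fair forward for the remaining 21 months: F = S·e^((r − q)·T), (r − q) = 0.0638 − 0.0484 = 0.0154
F = 321.10 · e^(0.0154 × 21/12) = 321.10 × 1.027316 = 329.8712
Value of long forward = (F − K)·e^(−rT) = (329.8712 − 350.71) · e^(−0.0638·21/12)
= -20.8388 × 0.894357 = -18.64

-C$18.64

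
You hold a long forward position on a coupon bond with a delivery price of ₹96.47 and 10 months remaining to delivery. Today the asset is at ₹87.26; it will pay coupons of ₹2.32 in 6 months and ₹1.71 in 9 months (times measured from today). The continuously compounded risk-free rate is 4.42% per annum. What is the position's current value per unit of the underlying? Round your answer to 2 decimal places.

PV(remaining coupons) I = 2.32·e^(−0.0442·6/12) + 1.71·e^(−0.0442·9/12) = 3.9235
Current forward F = (S − I)·e^(rT) = (87.26 − 3.9235)·e^(0.0442·10/12) = 83.3365 × 1.037520 = 86.4633
Value (long) = (F − K)·e^(−rT) = (86.4633 − 96.47) × 0.963837 = -9.6448
Value = -₹9.64

-₹9.64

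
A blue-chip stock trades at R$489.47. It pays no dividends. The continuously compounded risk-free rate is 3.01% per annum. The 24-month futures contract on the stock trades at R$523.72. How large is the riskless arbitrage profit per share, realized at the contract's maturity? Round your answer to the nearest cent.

R$3.88 per share

Fair futures: F* = S·e^(carry·T), with carry = r = 0.0301
F* = 489.47 · e^(0.0301 × 24/12) = 489.47 · e^0.060200 = 489.47 × 1.062049 = R$519.8411
Market R$523.72 > fair R$519.8411: forward overpriced → cash-and-carry (buy spot, short the forward).
At maturity, profit = |F_mkt − F*| = |523.72 − 519.8411| = R$3.88 per share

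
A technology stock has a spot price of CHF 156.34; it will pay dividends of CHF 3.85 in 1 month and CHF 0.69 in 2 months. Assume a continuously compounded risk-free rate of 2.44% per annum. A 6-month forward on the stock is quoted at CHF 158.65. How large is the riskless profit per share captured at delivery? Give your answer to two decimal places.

CHF 4.98 per share

PV(dividends) I = 3.85·e^(−0.0244·1/12) + 0.69·e^(−0.0244·2/12) = 4.5294
Fair forward F* = (S − I)·e^(rT) = (156.34 − 4.5294)·e^0.012200 = 151.8106 × 1.012275 = 153.6741
Market CHF 158.65 > fair 153.6741: forward overpriced → cash-and-carry (borrow at r, buy the stock and collect the dividends, short the forward).
Profit at T = |F_mkt − F*| = |158.65 − 153.6741| = CHF 4.98 per share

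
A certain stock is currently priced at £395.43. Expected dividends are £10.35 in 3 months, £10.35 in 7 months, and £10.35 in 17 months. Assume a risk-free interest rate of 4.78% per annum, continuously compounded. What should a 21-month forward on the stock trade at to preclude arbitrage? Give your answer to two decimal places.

£397.35

PV(dividends) I = 10.35·e^(−0.0478·3/12) + 10.35·e^(−0.0478·7/12) + 10.35·e^(−0.0478·17/12)
I = 10.2271 + 10.0654 + 9.6723 = 29.9648
F = (S − I)·e^(rT) = (395.43 − 29.9648) · e^(0.0478·21/12)
= 365.4652 · e^0.083650 = 365.4652 × 1.087248 = £397.35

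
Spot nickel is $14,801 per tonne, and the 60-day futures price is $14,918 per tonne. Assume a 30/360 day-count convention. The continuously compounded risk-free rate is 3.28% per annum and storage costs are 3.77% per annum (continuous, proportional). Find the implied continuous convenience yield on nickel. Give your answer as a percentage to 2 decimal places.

2.33%

F = S·e^((r+u−y)T) ⇒ (r+u−y) = ln(F/S)/T
ln(14918/14801) = 0.007874; /T ⇒ 0.047244
y = r + u − ln(F/S)/T = 0.0328 + 0.0377 − 0.047244 = 0.023256
y = 2.33%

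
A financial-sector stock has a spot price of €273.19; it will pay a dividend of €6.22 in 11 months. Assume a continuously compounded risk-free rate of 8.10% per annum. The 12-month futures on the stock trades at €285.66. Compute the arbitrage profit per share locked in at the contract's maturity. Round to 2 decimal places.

PV(dividends) I = 6.22·e^(−0.0810·11/12) = 5.7749
Fair futures F* = (S − I)·e^(rT) = (273.19 − 5.7749)·e^0.081000 = 267.4151 × 1.084371 = 289.9772
Market €285.66 < fair 289.9772: forward underpriced → reverse cash-and-carry (short the stock, invest proceeds at r, pay the dividends, go long the forward).
Profit at T = |F_mkt − F*| = |285.66 − 289.9772| = €4.32 per share

€4.32 per share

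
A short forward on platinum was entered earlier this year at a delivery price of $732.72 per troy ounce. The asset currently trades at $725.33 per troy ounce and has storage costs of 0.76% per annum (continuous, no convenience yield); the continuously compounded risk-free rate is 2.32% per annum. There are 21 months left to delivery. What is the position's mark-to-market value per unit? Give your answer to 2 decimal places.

-$31.47 per troy ounce

Current fair forward for the remaining 21 months: F = S·e^((r + u)·T), (r + u) = 0.0232 + 0.0076 = 0.0308
F = 725.33 · e^(0.0308 × 21/12) = 725.33 × 1.055379 = 765.4981
Value of long forward = (F − K)·e^(−rT) = (765.4981 − 732.72) · e^(−0.0232·21/12)
= 32.7781 × 0.960213 = 31.47
Short position value = −(long value) = -$31.47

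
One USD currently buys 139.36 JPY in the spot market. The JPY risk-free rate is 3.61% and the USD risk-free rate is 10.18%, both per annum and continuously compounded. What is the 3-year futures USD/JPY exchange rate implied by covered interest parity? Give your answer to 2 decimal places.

F = S·e^((r_JPY − r_USD)T) = 139.36 · e^((0.0361 − 0.1018) × 3)
= 139.36 · e^-0.197100 = 139.36 × 0.821109
F = 114.43 JPY per USD

114.43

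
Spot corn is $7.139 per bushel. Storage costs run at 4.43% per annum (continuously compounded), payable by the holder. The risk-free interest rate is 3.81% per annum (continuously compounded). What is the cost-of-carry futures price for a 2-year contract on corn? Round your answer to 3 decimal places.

$8.418 per bushel

Net carry = r + u − y = 0.0381 + 0.0443 − 0.0000 = 0.0824
F = S·e^((r+u−y)T) = 7.139 · e^(0.0824 × 2) = 7.139 · e^0.164800
= 7.139 × 1.179157 = $8.418 per bushel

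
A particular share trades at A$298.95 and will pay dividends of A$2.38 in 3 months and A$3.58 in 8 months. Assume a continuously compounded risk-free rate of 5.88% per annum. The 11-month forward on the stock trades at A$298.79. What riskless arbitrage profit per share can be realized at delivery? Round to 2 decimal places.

A$10.61 per share

PV(dividends) I = 2.38·e^(−0.0588·3/12) + 3.58·e^(−0.0588·8/12) = 5.7876
Fair forward F* = (S − I)·e^(rT) = (298.95 − 5.7876)·e^0.053900 = 293.1624 × 1.055379 = 309.3974
Market A$298.79 < fair 309.3974: forward underpriced → reverse cash-and-carry (short the stock, invest proceeds at r, pay the dividends, go long the forward).
Profit at T = |F_mkt − F*| = |298.79 − 309.3974| = A$10.61 per share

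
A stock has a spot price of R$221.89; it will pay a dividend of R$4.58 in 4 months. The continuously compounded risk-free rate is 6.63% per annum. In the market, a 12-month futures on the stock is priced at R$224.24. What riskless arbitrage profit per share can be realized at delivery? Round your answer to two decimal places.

R$8.07 per share

PV(dividends) I = 4.58·e^(−0.0663·4/12) = 4.4799
Fair futures F* = (S − I)·e^(rT) = (221.89 − 4.4799)·e^0.066300 = 217.4101 × 1.068547 = 232.3129
Market R$224.24 < fair 232.3129: forward underpriced → reverse cash-and-carry (short the stock, invest proceeds at r, pay the dividends, go long the forward).
Profit at T = |F_mkt − F*| = |224.24 − 232.3129| = R$8.07 per share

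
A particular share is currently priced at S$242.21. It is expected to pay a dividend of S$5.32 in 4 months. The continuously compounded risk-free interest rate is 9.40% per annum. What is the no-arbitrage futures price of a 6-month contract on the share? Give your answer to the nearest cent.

PV(dividends) I = 5.32·e^(−0.0940·4/12)
I = 5.1559
F = (S − I)·e^(rT) = (242.21 − 5.1559) · e^(0.0940·6/12)
= 237.0541 · e^0.047000 = 237.0541 × 1.048122 = S$248.46

S$248.46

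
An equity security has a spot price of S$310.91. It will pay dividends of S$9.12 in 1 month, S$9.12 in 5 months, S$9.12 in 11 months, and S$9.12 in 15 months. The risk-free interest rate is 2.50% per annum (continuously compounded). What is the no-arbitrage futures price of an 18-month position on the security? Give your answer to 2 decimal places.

S$285.54

PV(dividends) I = 9.12·e^(−0.0250·1/12) + 9.12·e^(−0.0250·5/12) + 9.12·e^(−0.0250·11/12) + 9.12·e^(−0.0250·15/12)
I = 9.1010 + 9.0255 + 8.9134 + 8.8394 = 35.8793
F = (S − I)·e^(rT) = (310.91 − 35.8793) · e^(0.0250·18/12)
= 275.0307 · e^0.037500 = 275.0307 × 1.038212 = S$285.54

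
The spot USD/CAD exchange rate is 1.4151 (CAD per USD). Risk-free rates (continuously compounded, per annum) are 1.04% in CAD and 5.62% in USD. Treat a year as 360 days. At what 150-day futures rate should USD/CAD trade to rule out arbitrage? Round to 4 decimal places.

F = S·e^((r_CAD − r_USD)T) = 1.4151 · e^((0.0104 − 0.0562) × 150/360)
= 1.4151 · e^-0.019083 = 1.4151 × 0.981098
F = 1.3884 CAD per USD

1.3884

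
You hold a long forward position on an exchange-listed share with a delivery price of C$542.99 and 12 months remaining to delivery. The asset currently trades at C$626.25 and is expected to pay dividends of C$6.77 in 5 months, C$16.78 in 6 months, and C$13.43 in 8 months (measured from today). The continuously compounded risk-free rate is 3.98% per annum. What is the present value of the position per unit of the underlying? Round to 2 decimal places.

C$68.26

PV(remaining dividends) I = 6.77·e^(−0.0398·5/12) + 16.78·e^(−0.0398·6/12) + 13.43·e^(−0.0398·8/12) = 36.1864
Current forward F = (S − I)·e^(rT) = (626.25 − 36.1864)·e^(0.0398·12/12) = 590.0636 × 1.040603 = 614.0220
Value (long) = (F − K)·e^(−rT) = (614.0220 − 542.99) × 0.960982 = 68.2605
Value = C$68.26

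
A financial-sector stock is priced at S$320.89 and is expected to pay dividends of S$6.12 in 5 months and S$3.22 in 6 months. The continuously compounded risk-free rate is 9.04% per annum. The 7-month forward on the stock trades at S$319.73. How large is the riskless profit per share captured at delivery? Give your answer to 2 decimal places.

S$9.08 per share

PV(dividends) I = 6.12·e^(−0.0904·5/12) + 3.22·e^(−0.0904·6/12) = 8.9715
Fair forward F* = (S − I)·e^(rT) = (320.89 − 8.9715)·e^0.052733 = 311.9185 × 1.054148 = 328.8083
Market S$319.73 < fair 328.8083: forward underpriced → reverse cash-and-carry (short the stock, invest proceeds at r, pay the dividends, go long the forward).
Profit at T = |F_mkt − F*| = |319.73 − 328.8083| = S$9.08 per share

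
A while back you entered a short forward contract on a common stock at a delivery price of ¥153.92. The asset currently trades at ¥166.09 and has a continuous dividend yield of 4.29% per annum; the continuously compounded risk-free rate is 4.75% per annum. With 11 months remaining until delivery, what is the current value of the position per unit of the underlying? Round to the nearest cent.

-¥12.32

Current fair forward for the remaining 11 months: F = S·e^((r − q)·T), (r − q) = 0.0475 − 0.0429 = 0.0046
F = 166.09 · e^(0.0046 × 11/12) = 166.09 × 1.004226 = 166.7919
Value of long forward = (F − K)·e^(−rT) = (166.7919 − 153.92) · e^(−0.0475·11/12)
= 12.8719 × 0.957393 = 12.32
Short position value = −(long value) = -¥12.32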